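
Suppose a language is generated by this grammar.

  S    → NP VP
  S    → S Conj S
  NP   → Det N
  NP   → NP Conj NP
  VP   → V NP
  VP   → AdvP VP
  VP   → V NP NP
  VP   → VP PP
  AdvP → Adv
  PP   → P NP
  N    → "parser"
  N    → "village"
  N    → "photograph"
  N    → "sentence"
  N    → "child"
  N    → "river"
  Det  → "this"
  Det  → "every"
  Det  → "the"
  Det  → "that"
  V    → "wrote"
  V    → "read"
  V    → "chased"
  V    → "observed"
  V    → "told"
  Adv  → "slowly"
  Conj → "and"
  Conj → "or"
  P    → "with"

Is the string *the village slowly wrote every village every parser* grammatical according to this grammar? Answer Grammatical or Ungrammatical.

S
  NP
    Det: the
    N: village
  VP
    AdvP
      Adv: slowly
    VP
      V: wrote
      NP
        Det: every
        N: village
      NP
        Det: every
        N: parser
Every word is introduced by a lexical rule and the phrasal rules combine the resulting categories into a single S.

Grammatical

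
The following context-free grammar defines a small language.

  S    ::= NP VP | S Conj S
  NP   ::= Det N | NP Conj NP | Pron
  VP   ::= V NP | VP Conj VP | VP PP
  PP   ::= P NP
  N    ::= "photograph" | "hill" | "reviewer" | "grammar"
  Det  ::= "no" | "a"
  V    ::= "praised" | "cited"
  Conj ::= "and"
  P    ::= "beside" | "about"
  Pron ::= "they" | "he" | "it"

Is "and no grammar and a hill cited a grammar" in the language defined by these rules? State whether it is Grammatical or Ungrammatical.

Ungrammatical

For S → NP VP, no prefix of the string parses as an NP. The alternative S rule S → S Conj S likewise has no satisfying split.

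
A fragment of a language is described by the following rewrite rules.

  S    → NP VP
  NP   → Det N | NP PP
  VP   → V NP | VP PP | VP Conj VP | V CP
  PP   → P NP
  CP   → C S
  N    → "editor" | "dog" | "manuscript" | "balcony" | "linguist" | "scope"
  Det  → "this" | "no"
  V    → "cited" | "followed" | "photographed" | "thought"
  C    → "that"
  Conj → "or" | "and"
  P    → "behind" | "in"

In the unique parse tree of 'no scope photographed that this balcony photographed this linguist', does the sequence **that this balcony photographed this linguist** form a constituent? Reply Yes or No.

[S [NP [Det no] [N scope]] [VP [V photographed] [CP [C that] [S [NP [Det this] [N balcony]] [VP [V photographed] [NP [Det this] [N linguist]]]]]]]
The words 'that this balcony photographed this linguist' are exhaustively dominated by a single CP node (built by CP → C S), so they form a constituent.

Yes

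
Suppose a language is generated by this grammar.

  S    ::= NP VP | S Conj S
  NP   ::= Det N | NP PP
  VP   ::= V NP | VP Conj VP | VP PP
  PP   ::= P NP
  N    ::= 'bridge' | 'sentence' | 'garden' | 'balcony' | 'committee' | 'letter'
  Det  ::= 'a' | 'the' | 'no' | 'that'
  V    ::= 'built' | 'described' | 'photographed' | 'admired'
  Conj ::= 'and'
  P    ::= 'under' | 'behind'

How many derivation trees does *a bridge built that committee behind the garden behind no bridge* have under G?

Two of the 5 distinct bracketings:
[S [NP [Det a] [N bridge]] [VP [V built] [NP [NP [Det that] [N committee]] [PP [P behind] [NP [NP [Det the] [N garden]] [PP [P behind] [NP [Det no] [N bridge]]]]]]]]
[S [NP [Det a] [N bridge]] [VP [V built] [NP [NP [NP [Det that] [N committee]] [PP [P behind] [NP [Det the] [N garden]]]] [PP [P behind] [NP [Det no] [N bridge]]]]]]
The trees differ in how a recursive rule is bracketed over the same span.

5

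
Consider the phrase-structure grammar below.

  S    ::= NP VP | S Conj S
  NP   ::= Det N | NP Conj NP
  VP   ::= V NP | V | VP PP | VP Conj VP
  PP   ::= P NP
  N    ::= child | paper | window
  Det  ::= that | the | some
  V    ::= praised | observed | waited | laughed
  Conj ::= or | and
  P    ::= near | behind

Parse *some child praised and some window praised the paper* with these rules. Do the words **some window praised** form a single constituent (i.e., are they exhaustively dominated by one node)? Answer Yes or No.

No

[S [S [NP [Det some] [N child]] [VP [V praised]]] [Conj and] [S [NP [Det some] [N window]] [VP [V praised] [NP [Det the] [N paper]]]]]
The smallest constituent containing 'some window praised' is the S spanning 'some window praised the paper'; no single node in the tree dominates exactly the given words.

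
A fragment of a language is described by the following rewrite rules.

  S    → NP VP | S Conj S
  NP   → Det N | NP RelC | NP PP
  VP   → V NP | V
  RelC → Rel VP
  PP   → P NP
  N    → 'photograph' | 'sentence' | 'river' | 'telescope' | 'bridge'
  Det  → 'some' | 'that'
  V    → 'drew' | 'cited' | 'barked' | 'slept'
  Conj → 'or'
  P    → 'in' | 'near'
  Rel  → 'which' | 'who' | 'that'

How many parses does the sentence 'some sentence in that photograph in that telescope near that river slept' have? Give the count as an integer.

Two of the 5 distinct bracketings:
[S [NP [NP [Det some] [N sentence]] [PP [P in] [NP [NP [Det that] [N photograph]] [PP [P in] [NP [NP [Det that] [N telescope]] [PP [P near] [NP [Det that] [N river]]]]]]]] [VP [V slept]]]
[S [NP [NP [Det some] [N sentence]] [PP [P in] [NP [NP [NP [Det that] [N photograph]] [PP [P in] [NP [Det that] [N telescope]]]] [PP [P near] [NP [Det that] [N river]]]]]] [VP [V slept]]]
The trees differ in how a recursive rule is bracketed over the same span.

5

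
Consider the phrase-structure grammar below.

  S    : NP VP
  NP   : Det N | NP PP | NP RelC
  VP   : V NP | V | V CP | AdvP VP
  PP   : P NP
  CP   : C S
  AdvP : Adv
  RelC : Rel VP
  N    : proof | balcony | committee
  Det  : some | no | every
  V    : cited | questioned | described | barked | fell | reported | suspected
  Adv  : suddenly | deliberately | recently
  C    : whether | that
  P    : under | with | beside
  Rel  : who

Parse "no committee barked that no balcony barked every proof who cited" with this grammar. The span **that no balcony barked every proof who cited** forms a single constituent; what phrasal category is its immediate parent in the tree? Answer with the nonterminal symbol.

S
  NP
    Det: no
    N: committee
  VP
    V: barked
    CP
      C: that
      S
        NP
          Det: no
          N: balcony
        VP
          V: barked
          NP
            NP
              Det: every
              N: proof
            RelC
              Rel: who
              VP
                V: cited
The span 'that no balcony barked every proof who cited' is the CP node built by CP → C S.
Its mother is the VP built by VP → V CP.

VP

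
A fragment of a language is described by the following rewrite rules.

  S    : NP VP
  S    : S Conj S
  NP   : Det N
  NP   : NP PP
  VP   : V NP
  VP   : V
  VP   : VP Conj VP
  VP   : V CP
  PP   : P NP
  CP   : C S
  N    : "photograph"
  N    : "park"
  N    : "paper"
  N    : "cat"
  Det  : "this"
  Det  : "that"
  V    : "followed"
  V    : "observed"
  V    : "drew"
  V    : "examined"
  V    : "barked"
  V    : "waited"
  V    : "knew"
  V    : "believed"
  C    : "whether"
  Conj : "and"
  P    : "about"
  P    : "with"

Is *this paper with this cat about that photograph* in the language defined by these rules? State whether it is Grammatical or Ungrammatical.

For S → NP VP, every NP-prefix leaves a non-VP remainder: after 'this paper' the remainder is not a VP; after 'this paper with this cat' the remainder is not a VP. The alternative S rule S → S Conj S likewise has no satisfying split.

Ungrammatical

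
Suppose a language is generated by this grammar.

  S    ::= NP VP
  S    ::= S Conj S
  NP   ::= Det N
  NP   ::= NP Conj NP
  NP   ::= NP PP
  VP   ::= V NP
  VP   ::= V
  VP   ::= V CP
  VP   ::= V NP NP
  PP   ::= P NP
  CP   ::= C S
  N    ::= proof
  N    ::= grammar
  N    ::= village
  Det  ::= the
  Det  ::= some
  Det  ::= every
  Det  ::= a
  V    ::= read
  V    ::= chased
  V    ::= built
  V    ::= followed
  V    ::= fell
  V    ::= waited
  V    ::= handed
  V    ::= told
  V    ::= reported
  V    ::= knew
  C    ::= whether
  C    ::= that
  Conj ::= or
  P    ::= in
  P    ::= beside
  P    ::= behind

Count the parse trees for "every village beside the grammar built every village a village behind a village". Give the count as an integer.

[S [NP [NP [Det every] [N village]] [PP [P beside] [NP [Det the] [N grammar]]]] [VP [V built] [NP [Det every] [N village]] [NP [NP [Det a] [N village]] [PP [P behind] [NP [Det a] [N village]]]]]]
No rule offers an alternative attachment or grouping for any span, so this is the only derivation.

1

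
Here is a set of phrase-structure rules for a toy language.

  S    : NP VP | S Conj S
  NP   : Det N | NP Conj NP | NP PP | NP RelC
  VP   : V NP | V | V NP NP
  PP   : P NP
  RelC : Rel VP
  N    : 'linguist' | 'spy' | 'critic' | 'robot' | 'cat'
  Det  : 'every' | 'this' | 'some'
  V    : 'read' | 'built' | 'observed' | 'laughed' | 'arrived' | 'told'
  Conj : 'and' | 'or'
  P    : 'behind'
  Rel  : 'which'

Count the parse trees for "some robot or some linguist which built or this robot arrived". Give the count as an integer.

3

Two of the 3 distinct bracketings:
[S [NP [NP [Det some] [N robot]] [Conj or] [NP [NP [NP [Det some] [N linguist]] [RelC [Rel which] [VP [V built]]]] [Conj or] [NP [Det this] [N robot]]]] [VP [V arrived]]]
[S [NP [NP [NP [Det some] [N robot]] [Conj or] [NP [NP [Det some] [N linguist]] [RelC [Rel which] [VP [V built]]]]] [Conj or] [NP [Det this] [N robot]]] [VP [V arrived]]]
The trees differ in how a recursive rule is bracketed over the same span.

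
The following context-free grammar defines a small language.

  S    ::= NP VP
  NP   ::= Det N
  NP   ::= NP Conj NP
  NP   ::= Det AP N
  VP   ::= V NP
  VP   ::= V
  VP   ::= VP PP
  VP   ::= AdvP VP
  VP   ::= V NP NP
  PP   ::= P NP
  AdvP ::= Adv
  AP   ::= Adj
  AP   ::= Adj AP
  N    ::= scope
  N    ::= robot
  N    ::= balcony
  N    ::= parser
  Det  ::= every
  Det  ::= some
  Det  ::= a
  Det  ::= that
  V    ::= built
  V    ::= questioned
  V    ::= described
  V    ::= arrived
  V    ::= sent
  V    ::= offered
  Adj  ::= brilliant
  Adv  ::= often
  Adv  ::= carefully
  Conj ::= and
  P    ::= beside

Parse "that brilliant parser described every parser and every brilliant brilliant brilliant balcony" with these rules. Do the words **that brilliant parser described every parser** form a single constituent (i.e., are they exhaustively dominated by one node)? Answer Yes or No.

[S [NP [Det that] [AP [Adj brilliant]] [N parser]] [VP [V described] [NP [NP [Det every] [N parser]] [Conj and] [NP [Det every] [AP [Adj brilliant] [AP [Adj brilliant] [AP [Adj brilliant]]]] [N balcony]]]]]
The smallest constituent containing 'that brilliant parser described every parser' is the S spanning 'that brilliant parser described every parser and every brilliant brilliant brilliant balcony'; no single node in the tree dominates exactly the given words.

No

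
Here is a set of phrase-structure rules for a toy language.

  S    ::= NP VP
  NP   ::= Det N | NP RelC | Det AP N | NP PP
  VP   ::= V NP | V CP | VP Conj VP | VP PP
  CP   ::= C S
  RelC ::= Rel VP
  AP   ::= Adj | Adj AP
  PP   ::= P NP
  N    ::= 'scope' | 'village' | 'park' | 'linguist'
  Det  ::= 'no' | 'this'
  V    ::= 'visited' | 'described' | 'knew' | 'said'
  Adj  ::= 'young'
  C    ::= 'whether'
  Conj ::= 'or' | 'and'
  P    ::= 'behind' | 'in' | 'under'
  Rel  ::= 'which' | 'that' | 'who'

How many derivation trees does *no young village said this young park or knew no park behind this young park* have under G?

3

Two of the 3 distinct bracketings:
[S [NP [Det no] [AP [Adj young]] [N village]] [VP [VP [V said] [NP [Det this] [AP [Adj young]] [N park]]] [Conj or] [VP [V knew] [NP [NP [Det no] [N park]] [PP [P behind] [NP [Det this] [AP [Adj young]] [N park]]]]]]]
[S [NP [Det no] [AP [Adj young]] [N village]] [VP [VP [V said] [NP [Det this] [AP [Adj young]] [N park]]] [Conj or] [VP [VP [V knew] [NP [Det no] [N park]]] [PP [P behind] [NP [Det this] [AP [Adj young]] [N park]]]]]]
The difference turns on whether NP → NP PP is used at the relevant span, versus an alternative expansion of NP.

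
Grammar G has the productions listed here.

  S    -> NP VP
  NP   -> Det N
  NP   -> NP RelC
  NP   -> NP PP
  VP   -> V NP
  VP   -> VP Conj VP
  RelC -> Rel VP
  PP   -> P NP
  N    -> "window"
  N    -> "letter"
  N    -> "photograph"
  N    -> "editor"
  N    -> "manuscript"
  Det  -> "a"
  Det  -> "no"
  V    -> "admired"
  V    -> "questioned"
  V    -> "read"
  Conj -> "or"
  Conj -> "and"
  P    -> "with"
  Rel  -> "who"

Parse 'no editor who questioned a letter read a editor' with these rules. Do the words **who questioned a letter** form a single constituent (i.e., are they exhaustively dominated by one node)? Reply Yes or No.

Yes

[S [NP [NP [Det no] [N editor]] [RelC [Rel who] [VP [V questioned] [NP [Det a] [N letter]]]]] [VP [V read] [NP [Det a] [N editor]]]]
The words 'who questioned a letter' are exhaustively dominated by a single RelC node (built by RelC → Rel VP), so they form a constituent.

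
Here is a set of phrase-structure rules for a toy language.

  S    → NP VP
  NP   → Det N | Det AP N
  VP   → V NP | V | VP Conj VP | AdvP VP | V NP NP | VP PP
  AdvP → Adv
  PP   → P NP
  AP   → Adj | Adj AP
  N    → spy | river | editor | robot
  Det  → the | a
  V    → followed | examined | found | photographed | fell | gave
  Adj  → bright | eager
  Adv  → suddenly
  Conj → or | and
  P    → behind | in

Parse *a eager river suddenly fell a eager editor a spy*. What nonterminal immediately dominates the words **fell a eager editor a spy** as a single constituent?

S
  NP
    Det: a
    AP
      Adj: eager
    N: river
  VP
    AdvP
      Adv: suddenly
    VP
      V: fell
      NP
        Det: a
        AP
          Adj: eager
        N: editor
      NP
        Det: a
        N: spy
The span 'fell a eager editor a spy' is the VP node built by VP → V NP NP.

VP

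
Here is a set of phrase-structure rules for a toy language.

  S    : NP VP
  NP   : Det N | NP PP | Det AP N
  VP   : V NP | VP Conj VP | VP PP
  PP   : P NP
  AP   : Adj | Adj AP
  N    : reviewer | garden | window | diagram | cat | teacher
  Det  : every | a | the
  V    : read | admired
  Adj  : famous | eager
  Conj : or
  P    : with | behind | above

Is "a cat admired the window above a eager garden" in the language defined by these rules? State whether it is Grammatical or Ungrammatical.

S
  NP
    Det: a
    N: cat
  VP
    V: admired
    NP
      NP
        Det: the
        N: window
      PP
        P: above
        NP
          Det: a
          AP
            Adj: eager
          N: garden
The bracketing above is licensed at every node by one of the given productions, with S at the root.

Grammatical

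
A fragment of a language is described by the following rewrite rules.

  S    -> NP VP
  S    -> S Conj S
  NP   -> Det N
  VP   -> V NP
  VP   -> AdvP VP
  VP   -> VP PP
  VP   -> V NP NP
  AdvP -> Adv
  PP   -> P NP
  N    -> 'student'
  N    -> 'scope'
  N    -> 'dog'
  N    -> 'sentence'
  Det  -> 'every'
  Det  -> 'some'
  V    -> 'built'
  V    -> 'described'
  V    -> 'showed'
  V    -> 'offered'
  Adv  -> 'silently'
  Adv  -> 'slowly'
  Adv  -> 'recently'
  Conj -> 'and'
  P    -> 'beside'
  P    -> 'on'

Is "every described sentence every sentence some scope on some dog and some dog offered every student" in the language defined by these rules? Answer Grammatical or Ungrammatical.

A Det word can never sit immediately before a V word in any string this grammar generates, so the substring 'every described' rules out a derivation.

Ungrammatical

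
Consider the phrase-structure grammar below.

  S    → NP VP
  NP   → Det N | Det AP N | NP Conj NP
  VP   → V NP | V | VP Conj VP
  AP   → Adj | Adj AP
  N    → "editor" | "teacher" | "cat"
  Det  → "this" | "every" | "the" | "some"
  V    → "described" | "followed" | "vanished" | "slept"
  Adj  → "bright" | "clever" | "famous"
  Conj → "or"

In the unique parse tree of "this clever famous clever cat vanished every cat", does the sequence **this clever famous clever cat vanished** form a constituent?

No

[S [NP [Det this] [AP [Adj clever] [AP [Adj famous] [AP [Adj clever]]]] [N cat]] [VP [V vanished] [NP [Det every] [N cat]]]]
The smallest constituent containing 'this clever famous clever cat vanished' is the S spanning 'this clever famous clever cat vanished every cat'; no single node in the tree dominates exactly the given words.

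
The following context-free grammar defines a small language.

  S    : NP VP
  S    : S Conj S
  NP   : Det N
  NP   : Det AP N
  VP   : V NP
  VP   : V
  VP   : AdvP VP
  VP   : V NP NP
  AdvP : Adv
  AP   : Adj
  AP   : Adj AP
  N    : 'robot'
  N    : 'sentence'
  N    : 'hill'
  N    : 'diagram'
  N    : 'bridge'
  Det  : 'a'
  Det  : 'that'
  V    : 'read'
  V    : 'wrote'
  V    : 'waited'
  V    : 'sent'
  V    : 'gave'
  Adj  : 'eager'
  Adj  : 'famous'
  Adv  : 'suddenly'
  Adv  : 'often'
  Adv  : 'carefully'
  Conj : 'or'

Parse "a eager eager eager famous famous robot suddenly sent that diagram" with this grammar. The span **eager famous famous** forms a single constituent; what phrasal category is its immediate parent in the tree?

AP

S
  NP
    Det: a
    AP
      Adj: eager
      AP
        Adj: eager
        AP
          Adj: eager
          AP
            Adj: famous
            AP
              Adj: famous
    N: robot
  VP
    AdvP
      Adv: suddenly
    VP
      V: sent
      NP
        Det: that
        N: diagram
The span 'eager famous famous' is the AP node built by AP → Adj AP.
Its mother is the AP built by AP → Adj AP.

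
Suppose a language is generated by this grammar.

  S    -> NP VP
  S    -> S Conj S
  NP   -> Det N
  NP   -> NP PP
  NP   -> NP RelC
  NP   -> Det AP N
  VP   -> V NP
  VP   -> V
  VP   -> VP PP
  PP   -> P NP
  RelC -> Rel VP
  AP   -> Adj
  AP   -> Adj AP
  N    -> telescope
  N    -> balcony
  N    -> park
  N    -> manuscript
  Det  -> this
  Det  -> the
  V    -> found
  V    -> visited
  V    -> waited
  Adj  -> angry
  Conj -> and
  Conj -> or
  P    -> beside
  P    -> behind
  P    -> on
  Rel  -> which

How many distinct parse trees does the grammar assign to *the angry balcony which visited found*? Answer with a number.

[S [NP [NP [Det the] [AP [Adj angry]] [N balcony]] [RelC [Rel which] [VP [V visited]]]] [VP [V found]]]
No rule offers an alternative attachment or grouping for any span, so this is the only derivation.

1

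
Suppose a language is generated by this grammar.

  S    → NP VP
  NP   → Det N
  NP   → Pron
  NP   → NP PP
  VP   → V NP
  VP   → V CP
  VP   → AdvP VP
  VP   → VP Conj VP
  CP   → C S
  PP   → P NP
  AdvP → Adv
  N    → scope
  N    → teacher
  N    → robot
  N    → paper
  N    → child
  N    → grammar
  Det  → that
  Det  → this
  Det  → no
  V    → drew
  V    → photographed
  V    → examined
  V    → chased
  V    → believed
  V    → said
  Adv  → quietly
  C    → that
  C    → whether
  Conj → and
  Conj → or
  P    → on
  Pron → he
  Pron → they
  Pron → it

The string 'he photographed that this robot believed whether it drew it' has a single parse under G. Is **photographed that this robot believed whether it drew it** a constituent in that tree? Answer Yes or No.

Yes

[S [NP [Pron he]] [VP [V photographed] [CP [C that] [S [NP [Det this] [N robot]] [VP [V believed] [CP [C whether] [S [NP [Pron it]] [VP [V drew] [NP [Pron it]]]]]]]]]]
The words 'photographed that this robot believed whether it drew it' are exhaustively dominated by a single VP node (built by VP → V CP), so they form a constituent.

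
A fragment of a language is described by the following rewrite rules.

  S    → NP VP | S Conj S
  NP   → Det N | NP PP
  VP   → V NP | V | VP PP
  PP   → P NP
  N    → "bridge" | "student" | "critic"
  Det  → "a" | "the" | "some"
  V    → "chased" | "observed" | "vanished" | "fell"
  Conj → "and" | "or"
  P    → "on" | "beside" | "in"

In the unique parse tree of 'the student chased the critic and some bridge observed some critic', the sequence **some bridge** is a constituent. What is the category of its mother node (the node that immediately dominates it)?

S
  S
    NP
      Det: the
      N: student
    VP
      V: chased
      NP
        Det: the
        N: critic
  Conj: and
  S
    NP
      Det: some
      N: bridge
    VP
      V: observed
      NP
        Det: some
        N: critic
The span 'some bridge' is the NP node built by NP → Det N.
Its mother is the S built by S → NP VP.

S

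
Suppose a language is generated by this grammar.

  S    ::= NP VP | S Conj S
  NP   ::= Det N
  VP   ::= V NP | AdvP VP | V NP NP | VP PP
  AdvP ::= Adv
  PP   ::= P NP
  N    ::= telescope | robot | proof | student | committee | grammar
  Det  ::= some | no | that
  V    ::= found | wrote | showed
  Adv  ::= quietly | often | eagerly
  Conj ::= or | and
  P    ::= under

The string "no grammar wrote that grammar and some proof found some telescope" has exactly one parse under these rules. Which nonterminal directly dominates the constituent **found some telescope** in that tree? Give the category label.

S

S
  S
    NP
      Det: no
      N: grammar
    VP
      V: wrote
      NP
        Det: that
        N: grammar
  Conj: and
  S
    NP
      Det: some
      N: proof
    VP
      V: found
      NP
        Det: some
        N: telescope
The span 'found some telescope' is the VP node built by VP → V NP.
Its mother is the S built by S → NP VP.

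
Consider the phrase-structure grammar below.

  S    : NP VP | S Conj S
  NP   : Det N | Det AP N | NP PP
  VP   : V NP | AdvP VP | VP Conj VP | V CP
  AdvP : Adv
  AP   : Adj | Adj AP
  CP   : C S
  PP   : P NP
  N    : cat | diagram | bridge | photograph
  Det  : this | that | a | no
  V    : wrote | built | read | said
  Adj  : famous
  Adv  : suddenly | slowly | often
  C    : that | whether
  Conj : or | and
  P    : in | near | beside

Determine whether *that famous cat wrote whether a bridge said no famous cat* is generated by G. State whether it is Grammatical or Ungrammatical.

S
  NP
    Det: that
    AP
      Adj: famous
    N: cat
  VP
    V: wrote
    CP
      C: whether
      S
        NP
          Det: a
          N: bridge
        VP
          V: said
          NP
            Det: no
            AP
              Adj: famous
            N: cat
The bracketing above is licensed at every node by one of the given productions, with S at the root.

Grammatical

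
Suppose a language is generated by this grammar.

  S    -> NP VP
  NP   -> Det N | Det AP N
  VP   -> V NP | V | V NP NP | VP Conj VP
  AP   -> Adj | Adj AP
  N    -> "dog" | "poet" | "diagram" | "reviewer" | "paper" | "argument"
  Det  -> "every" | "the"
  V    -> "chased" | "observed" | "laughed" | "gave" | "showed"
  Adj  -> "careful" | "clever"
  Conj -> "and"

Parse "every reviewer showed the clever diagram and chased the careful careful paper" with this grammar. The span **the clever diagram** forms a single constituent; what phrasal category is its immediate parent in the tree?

VP

[S [NP [Det every] [N reviewer]] [VP [VP [V showed] [NP [Det the] [AP [Adj clever]] [N diagram]]] [Conj and] [VP [V chased] [NP [Det the] [AP [Adj careful] [AP [Adj careful]]] [N paper]]]]]
The span 'the clever diagram' is the NP node built by NP → Det AP N.
Its mother is the VP built by VP → V NP.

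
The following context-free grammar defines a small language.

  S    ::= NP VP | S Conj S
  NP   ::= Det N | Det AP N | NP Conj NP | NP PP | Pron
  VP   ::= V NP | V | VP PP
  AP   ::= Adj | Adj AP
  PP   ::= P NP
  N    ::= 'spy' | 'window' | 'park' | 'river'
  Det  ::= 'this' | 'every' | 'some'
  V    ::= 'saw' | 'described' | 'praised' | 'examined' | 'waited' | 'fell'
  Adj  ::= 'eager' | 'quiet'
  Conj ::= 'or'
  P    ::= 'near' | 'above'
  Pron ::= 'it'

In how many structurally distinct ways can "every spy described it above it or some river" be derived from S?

3

Two of the 3 distinct bracketings:
[S [NP [Det every] [N spy]] [VP [V described] [NP [NP [NP [Pron it]] [PP [P above] [NP [Pron it]]]] [Conj or] [NP [Det some] [N river]]]]]
[S [NP [Det every] [N spy]] [VP [V described] [NP [NP [Pron it]] [PP [P above] [NP [NP [Pron it]] [Conj or] [NP [Det some] [N river]]]]]]]
The trees differ in how a recursive rule is bracketed over the same span.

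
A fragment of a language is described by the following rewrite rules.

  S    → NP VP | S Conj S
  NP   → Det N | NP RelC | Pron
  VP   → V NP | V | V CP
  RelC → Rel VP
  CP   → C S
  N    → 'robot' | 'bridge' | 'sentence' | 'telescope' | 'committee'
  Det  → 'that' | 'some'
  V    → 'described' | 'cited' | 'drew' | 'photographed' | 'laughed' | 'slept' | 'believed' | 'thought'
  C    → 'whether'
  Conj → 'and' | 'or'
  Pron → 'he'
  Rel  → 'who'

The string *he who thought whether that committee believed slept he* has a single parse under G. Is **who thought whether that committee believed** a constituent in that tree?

Yes

[S [NP [NP [Pron he]] [RelC [Rel who] [VP [V thought] [CP [C whether] [S [NP [Det that] [N committee]] [VP [V believed]]]]]]] [VP [V slept] [NP [Pron he]]]]
The words 'who thought whether that committee believed' are exhaustively dominated by a single RelC node (built by RelC → Rel VP), so they form a constituent.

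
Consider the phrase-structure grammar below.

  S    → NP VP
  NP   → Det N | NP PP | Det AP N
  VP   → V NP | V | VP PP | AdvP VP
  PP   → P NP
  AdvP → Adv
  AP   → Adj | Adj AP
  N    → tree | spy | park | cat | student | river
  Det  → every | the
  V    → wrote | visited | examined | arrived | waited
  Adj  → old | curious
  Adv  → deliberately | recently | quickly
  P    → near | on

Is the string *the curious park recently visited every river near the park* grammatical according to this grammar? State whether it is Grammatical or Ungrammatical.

Grammatical

S
  NP
    Det: the
    AP
      Adj: curious
    N: park
  VP
    VP
      AdvP
        Adv: recently
      VP
        V: visited
        NP
          Det: every
          N: river
    PP
      P: near
      NP
        Det: the
        N: park
Each bracket corresponds to one application of a listed rule, so the string is derivable from S.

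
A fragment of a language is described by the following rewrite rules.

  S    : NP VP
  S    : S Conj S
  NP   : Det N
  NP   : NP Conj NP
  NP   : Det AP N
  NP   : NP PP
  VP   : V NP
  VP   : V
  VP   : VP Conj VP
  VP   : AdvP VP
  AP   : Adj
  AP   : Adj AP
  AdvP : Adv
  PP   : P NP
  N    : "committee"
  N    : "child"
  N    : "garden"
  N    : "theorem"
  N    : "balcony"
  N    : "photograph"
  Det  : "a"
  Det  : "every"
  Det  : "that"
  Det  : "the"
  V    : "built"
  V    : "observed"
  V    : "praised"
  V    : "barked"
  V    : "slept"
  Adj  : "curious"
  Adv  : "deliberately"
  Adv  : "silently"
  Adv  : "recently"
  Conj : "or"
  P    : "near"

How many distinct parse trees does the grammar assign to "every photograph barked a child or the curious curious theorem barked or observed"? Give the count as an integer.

1

[S [S [NP [Det every] [N photograph]] [VP [V barked] [NP [Det a] [N child]]]] [Conj or] [S [NP [Det the] [AP [Adj curious] [AP [Adj curious]]] [N theorem]] [VP [VP [V barked]] [Conj or] [VP [V observed]]]]]
No rule offers an alternative attachment or grouping for any span, so this is the only derivation.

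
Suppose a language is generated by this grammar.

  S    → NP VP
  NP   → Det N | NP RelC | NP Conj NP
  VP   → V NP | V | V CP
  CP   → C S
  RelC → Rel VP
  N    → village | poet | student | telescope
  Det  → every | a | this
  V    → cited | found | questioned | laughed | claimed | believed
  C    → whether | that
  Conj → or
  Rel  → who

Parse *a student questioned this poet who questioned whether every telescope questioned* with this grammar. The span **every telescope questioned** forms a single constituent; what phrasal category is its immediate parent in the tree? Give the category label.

CP

[S [NP [Det a] [N student]] [VP [V questioned] [NP [NP [Det this] [N poet]] [RelC [Rel who] [VP [V questioned] [CP [C whether] [S [NP [Det every] [N telescope]] [VP [V questioned]]]]]]]]]
The span 'every telescope questioned' is the S node built by S → NP VP.
Its mother is the CP built by CP → C S.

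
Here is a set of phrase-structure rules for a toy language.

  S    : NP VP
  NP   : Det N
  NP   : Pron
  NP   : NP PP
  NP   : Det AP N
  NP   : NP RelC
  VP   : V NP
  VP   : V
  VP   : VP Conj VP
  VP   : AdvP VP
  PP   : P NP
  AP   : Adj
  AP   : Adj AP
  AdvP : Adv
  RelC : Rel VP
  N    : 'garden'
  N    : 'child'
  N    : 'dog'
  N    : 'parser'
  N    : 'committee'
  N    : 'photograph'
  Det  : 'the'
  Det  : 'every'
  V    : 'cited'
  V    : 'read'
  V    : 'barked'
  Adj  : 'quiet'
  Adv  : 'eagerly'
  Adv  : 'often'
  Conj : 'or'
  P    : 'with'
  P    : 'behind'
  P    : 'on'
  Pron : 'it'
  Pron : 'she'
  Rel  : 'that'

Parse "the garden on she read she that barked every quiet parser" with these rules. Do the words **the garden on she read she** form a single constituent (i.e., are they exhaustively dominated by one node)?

[S [NP [NP [Det the] [N garden]] [PP [P on] [NP [Pron she]]]] [VP [V read] [NP [NP [Pron she]] [RelC [Rel that] [VP [V barked] [NP [Det every] [AP [Adj quiet]] [N parser]]]]]]]
The smallest constituent containing 'the garden on she read she' is the S spanning 'the garden on she read she that barked every quiet parser'; no single node in the tree dominates exactly the given words.

No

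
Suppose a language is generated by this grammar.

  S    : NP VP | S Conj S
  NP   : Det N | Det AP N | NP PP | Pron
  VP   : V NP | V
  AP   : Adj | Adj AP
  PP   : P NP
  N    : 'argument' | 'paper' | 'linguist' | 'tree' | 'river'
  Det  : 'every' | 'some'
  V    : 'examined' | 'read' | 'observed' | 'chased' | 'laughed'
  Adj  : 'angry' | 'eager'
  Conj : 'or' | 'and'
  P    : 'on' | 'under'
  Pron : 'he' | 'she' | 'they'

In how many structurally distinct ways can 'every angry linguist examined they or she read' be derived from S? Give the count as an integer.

1

[S [S [NP [Det every] [AP [Adj angry]] [N linguist]] [VP [V examined] [NP [Pron they]]]] [Conj or] [S [NP [Pron she]] [VP [V read]]]]
No rule offers an alternative attachment or grouping for any span, so this is the only derivation.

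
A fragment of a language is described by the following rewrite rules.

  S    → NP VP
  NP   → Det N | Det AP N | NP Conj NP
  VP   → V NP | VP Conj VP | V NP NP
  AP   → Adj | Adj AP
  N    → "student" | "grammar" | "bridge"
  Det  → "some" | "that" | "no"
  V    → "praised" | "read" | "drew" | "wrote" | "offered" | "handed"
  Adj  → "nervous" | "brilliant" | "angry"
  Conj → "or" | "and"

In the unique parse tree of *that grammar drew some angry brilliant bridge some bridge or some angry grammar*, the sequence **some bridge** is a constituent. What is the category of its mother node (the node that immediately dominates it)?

NP

S
  NP
    Det: that
    N: grammar
  VP
    V: drew
    NP
      Det: some
      AP
        Adj: angry
        AP
          Adj: brilliant
      N: bridge
    NP
      NP
        Det: some
        N: bridge
      Conj: or
      NP
        Det: some
        AP
          Adj: angry
        N: grammar
The span 'some bridge' is the NP node built by NP → Det N.
Its mother is the NP built by NP → NP Conj NP.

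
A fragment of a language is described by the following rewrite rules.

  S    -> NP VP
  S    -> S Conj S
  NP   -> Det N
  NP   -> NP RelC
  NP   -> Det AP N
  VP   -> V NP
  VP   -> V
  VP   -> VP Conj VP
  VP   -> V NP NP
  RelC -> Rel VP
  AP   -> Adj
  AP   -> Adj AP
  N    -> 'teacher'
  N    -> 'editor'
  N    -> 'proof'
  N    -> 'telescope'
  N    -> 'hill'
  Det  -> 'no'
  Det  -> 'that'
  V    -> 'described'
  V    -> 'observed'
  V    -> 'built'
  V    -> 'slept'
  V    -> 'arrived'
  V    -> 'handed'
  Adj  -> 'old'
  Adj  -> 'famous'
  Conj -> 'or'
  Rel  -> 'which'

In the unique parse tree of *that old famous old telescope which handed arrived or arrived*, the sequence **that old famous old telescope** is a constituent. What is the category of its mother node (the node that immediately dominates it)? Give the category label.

NP

[S [NP [NP [Det that] [AP [Adj old] [AP [Adj famous] [AP [Adj old]]]] [N telescope]] [RelC [Rel which] [VP [V handed]]]] [VP [VP [V arrived]] [Conj or] [VP [V arrived]]]]
The span 'that old famous old telescope' is the NP node built by NP → Det AP N.
Its mother is the NP built by NP → NP RelC.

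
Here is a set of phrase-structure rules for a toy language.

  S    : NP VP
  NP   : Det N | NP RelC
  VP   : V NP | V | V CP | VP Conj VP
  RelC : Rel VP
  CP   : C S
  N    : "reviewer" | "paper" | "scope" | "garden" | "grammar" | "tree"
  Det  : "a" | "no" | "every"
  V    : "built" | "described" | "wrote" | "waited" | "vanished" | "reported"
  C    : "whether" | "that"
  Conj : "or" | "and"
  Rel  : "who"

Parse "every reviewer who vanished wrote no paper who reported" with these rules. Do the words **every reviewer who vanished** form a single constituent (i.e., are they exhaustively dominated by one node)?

Yes

[S [NP [NP [Det every] [N reviewer]] [RelC [Rel who] [VP [V vanished]]]] [VP [V wrote] [NP [NP [Det no] [N paper]] [RelC [Rel who] [VP [V reported]]]]]]
The words 'every reviewer who vanished' are exhaustively dominated by a single NP node (built by NP → NP RelC), so they form a constituent.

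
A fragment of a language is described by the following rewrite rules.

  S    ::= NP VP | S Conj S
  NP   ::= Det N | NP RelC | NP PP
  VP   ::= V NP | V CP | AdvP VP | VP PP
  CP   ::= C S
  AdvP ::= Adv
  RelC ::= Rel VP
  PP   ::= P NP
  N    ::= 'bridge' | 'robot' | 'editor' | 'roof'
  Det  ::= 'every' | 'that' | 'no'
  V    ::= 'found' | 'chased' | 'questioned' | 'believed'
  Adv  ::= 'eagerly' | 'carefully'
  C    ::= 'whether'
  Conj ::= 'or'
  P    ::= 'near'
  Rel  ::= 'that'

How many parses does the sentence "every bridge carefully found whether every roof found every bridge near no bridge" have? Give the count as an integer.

Two of the 4 distinct bracketings:
[S [NP [Det every] [N bridge]] [VP [AdvP [Adv carefully]] [VP [V found] [CP [C whether] [S [NP [Det every] [N roof]] [VP [V found] [NP [NP [Det every] [N bridge]] [PP [P near] [NP [Det no] [N bridge]]]]]]]]]]
[S [NP [Det every] [N bridge]] [VP [AdvP [Adv carefully]] [VP [V found] [CP [C whether] [S [NP [Det every] [N roof]] [VP [VP [V found] [NP [Det every] [N bridge]]] [PP [P near] [NP [Det no] [N bridge]]]]]]]]]
The difference turns on whether NP → NP PP is used at the relevant span, versus an alternative expansion of NP.

4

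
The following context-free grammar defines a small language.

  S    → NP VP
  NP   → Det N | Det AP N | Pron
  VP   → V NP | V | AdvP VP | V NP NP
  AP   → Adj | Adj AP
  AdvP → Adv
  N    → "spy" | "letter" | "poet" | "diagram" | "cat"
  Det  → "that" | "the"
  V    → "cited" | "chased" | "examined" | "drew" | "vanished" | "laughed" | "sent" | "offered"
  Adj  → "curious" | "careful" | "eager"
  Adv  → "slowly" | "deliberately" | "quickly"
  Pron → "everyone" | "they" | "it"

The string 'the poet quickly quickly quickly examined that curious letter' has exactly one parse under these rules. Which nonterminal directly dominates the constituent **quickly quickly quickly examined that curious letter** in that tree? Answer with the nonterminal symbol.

S
  NP
    Det: the
    N: poet
  VP
    AdvP
      Adv: quickly
    VP
      AdvP
        Adv: quickly
      VP
        AdvP
          Adv: quickly
        VP
          V: examined
          NP
            Det: that
            AP
              Adj: curious
            N: letter
The span 'quickly quickly quickly examined that curious letter' is the VP node built by VP → AdvP VP.
Its mother is the S built by S → NP VP.

S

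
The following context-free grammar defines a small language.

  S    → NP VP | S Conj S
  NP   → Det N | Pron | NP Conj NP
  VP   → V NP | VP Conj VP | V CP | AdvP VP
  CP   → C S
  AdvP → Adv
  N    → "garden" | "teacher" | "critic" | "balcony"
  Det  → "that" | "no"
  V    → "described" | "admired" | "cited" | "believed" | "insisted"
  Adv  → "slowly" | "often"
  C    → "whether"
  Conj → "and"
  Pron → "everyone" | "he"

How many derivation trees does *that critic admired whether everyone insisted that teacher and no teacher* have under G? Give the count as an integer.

1

[S [NP [Det that] [N critic]] [VP [V admired] [CP [C whether] [S [NP [Pron everyone]] [VP [V insisted] [NP [NP [Det that] [N teacher]] [Conj and] [NP [Det no] [N teacher]]]]]]]]
No rule offers an alternative attachment or grouping for any span, so this is the only derivation.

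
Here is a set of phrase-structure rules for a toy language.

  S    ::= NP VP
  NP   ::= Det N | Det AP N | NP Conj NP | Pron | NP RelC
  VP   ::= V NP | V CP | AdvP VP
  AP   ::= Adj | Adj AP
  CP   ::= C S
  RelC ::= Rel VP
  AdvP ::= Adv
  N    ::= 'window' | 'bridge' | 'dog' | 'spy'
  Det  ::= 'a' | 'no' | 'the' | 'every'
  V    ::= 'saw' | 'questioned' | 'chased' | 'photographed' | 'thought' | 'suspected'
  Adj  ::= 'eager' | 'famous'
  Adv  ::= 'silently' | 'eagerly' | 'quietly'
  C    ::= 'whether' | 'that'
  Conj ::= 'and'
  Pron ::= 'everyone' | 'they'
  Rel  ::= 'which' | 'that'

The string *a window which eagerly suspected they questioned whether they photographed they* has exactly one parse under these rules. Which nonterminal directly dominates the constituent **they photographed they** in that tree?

S
  NP
    NP
      Det: a
      N: window
    RelC
      Rel: which
      VP
        AdvP
          Adv: eagerly
        VP
          V: suspected
          NP
            Pron: they
  VP
    V: questioned
    CP
      C: whether
      S
        NP
          Pron: they
        VP
          V: photographed
          NP
            Pron: they
The span 'they photographed they' is the S node built by S → NP VP.
Its mother is the CP built by CP → C S.

CP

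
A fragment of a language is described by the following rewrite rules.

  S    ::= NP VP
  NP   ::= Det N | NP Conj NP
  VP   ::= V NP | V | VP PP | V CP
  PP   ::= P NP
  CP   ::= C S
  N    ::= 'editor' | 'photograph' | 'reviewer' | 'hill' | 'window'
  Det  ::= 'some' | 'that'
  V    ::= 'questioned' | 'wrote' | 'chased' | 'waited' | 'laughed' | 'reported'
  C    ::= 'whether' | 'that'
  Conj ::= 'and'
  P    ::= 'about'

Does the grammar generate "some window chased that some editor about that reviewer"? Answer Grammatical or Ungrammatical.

Ungrammatical

For S → NP VP, the only prefix that parses as NP is 'some window', but the remainder 'chased that some editor about that reviewer' is not a VP under these rules.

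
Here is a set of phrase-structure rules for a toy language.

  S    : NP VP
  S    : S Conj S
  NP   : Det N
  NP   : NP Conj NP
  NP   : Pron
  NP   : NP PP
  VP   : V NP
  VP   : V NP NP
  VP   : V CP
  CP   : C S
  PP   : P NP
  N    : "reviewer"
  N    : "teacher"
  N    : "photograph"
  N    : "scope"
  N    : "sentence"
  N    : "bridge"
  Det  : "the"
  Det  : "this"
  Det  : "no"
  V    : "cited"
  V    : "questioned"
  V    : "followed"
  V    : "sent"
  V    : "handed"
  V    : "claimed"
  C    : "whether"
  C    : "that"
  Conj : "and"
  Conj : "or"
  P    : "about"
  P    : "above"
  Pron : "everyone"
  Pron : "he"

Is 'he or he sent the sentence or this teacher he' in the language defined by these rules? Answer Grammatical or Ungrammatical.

S
  NP
    NP
      Pron: he
    Conj: or
    NP
      Pron: he
  VP
    V: sent
    NP
      NP
        Det: the
        N: sentence
      Conj: or
      NP
        Det: this
        N: teacher
    NP
      Pron: he
The bracketing above is licensed at every node by one of the given productions, with S at the root.

Grammatical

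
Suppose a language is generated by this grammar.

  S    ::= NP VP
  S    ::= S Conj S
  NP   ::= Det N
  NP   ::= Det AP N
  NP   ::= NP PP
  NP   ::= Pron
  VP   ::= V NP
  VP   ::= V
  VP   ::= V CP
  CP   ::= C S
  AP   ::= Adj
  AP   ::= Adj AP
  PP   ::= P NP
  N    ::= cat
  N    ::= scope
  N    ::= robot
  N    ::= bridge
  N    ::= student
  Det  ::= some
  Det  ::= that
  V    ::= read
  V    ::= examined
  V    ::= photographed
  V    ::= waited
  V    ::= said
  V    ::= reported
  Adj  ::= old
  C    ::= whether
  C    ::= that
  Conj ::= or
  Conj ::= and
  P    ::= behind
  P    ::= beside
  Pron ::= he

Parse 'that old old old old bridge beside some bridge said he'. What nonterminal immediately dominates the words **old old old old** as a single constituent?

[S [NP [NP [Det that] [AP [Adj old] [AP [Adj old] [AP [Adj old] [AP [Adj old]]]]] [N bridge]] [PP [P beside] [NP [Det some] [N bridge]]]] [VP [V said] [NP [Pron he]]]]
The span 'old old old old' is the AP node built by AP → Adj AP.

AP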